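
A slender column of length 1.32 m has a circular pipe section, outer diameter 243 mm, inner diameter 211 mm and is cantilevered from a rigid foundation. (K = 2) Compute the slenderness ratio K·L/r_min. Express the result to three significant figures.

d_o = 243 mm, d_i = 211 mm
I = π(d_o⁴ − d_i⁴)/64 = π(243⁴ − 211.0⁴)/64 = 7.386×10^7 mm⁴
A = 1.141×10^4 mm²;  r_min = √(I/A) = √(7.386×10^7/1.141×10^4) = 80.46 mm
L_e = K·L = 2 × 1.32 m = 2.640 m = 2640.0 mm
λ = L_e / r_min = 2640.0 / 80.46 = 32.8

λ ≈ 32.8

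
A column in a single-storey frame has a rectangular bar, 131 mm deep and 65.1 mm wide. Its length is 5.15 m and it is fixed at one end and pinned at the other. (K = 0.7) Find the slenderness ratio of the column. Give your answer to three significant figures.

Buckling occurs about the weak axis: I_min = h·b³/12 with b = 65.1 mm (the shorter side).
I_min = 131×65.1³/12 = 3.012×10^6 mm⁴
A = 8.528×10^3 mm²;  r_min = √(I/A) = √(3.012×10^6/8.528×10^3) = 18.79 mm
L_e = K·L = 0.7 × 5.15 m = 3.605 m = 3605.0 mm
λ = L_e / r_min = 3605.0 / 18.79 = 192

λ ≈ 192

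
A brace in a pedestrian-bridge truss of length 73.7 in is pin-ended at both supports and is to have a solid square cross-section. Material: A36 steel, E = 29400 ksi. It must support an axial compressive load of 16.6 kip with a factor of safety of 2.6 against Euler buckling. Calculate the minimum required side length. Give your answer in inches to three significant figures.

a ≈ 1.76 in

Required P_cr = n·P = 2.6 × 16.6 = 43.16 kip
L_e = K·L = 1 × 73.7 = 73.70 in
Required I = P_cr·L_e²/(π²E) = 4.316×10^4 × 73.70² / (π² × 2.94×10^7) = 0.8079 in⁴
Solid square: I = a⁴/12  ⇒  a = (12I)^(1/4) = (12×0.8079)^(1/4) = 1.76 in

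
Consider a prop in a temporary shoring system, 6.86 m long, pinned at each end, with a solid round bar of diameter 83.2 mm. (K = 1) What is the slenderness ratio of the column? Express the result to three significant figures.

λ ≈ 330

For a solid circle r = d/4 = 83.2/4 = 20.80 mm
L_e = K·L = 1 × 6.86 m = 6.860 m = 6860.0 mm
λ = L_e / r_min = 6860.0 / 20.80 = 330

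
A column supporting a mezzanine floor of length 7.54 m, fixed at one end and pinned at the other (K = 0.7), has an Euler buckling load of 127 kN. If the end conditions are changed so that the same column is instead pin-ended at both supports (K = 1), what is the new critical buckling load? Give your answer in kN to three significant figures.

P_cr ∝ 1/K², so P_cr,new = P_cr,old × (K_old/K_new)² = 127 × (0.7/1)²
= 127 × 0.4900 = 62.2 kN

P_cr ≈ 62.2 kN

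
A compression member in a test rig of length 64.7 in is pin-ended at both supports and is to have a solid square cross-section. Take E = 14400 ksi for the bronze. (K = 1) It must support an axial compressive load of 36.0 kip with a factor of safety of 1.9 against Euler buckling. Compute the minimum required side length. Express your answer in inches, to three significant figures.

Required P_cr = n·P = 1.9 × 36.0 = 68.40 kip
L_e = K·L = 1 × 64.7 = 64.70 in
Required I = P_cr·L_e²/(π²E) = 6.840×10^4 × 64.70² / (π² × 1.44×10^7) = 2.015 in⁴
Solid square: I = a⁴/12  ⇒  a = (12I)^(1/4) = (12×2.015)^(1/4) = 2.22 in

a ≈ 2.22 in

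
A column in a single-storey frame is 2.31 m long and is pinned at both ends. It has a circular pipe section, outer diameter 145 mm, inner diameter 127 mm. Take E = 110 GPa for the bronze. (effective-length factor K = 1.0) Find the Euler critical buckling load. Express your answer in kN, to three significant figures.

P_cr ≈ 1820 kN

d_o = 145 mm, d_i = 127 mm
I = π(d_o⁴ − d_i⁴)/64 = π(145⁴ − 127.0⁴)/64 = 8.929×10^6 mm⁴
I = 8.929×10^6 mm⁴ = 8.929×10^-6 m⁴
Effective length L_e = K·L = 1 × 2.31 = 2.310 m
P_cr = π²EI / L_e² = π² × 110×10⁹ × 8.929×10^-6 / 2.310² = 1.817×10^6 N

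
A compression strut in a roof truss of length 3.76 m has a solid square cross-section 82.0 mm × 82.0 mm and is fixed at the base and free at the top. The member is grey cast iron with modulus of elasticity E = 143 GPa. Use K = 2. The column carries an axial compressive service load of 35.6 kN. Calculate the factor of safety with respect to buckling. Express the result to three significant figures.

I = a⁴/12 = 82.0⁴/12 = 3.768×10^6 mm⁴
I = 3.768×10^6 mm⁴ = 3.768×10^-6 m⁴
Effective length L_e = K·L = 2 × 3.76 = 7.520 m
P_cr = π²EI / L_e² = π² × 143×10⁹ × 3.768×10^-6 / 7.520² = 9.403×10^4 N
Factor of safety n = P_cr / P = 94.032 / 35.6 = 2.64

n ≈ 2.64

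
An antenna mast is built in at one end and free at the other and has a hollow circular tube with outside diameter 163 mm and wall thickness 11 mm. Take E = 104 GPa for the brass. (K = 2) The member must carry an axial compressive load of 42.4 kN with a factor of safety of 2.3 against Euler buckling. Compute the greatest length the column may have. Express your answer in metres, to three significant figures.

Inner diameter d_i = 163 − 2×11 = 141.0 mm
I = π(d_o⁴ − d_i⁴)/64 = π(163⁴ − 141.0⁴)/64 = 1.525×10^7 mm⁴
I = 1.525×10^-5 m⁴
Required critical load P_cr = n·P = 2.3 × 42.4 = 97.52 kN = 9.752×10^4 N
From P_cr = π²EI/(K·L)²:  L = (1/K)·√(π²EI/P_cr) = (1/2)·√(π²×1.04×10^11×1.525×10^-5/9.752×10^4)
L = 6.33 m

L_max ≈ 6.33 m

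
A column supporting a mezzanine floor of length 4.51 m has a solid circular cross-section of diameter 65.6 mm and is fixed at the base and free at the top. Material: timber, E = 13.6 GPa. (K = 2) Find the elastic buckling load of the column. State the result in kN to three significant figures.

I = πd⁴/64 = π×65.6⁴/64 = 9.090×10^5 mm⁴
I = 9.090×10^5 mm⁴ = 9.090×10^-7 m⁴
Effective length L_e = K·L = 2 × 4.51 = 9.020 m
P_cr = π²EI / L_e² = π² × 13.6×10⁹ × 9.090×10^-7 / 9.020² = 1.500×10^3 N

P_cr ≈ 1.50 kN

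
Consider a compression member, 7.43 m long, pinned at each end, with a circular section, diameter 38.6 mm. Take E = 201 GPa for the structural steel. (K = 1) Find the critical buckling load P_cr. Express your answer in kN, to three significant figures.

P_cr ≈ 3.92 kN

I = πd⁴/64 = π×38.6⁴/64 = 1.090×10^5 mm⁴
I = 1.090×10^5 mm⁴ = 1.090×10^-7 m⁴
Effective length L_e = K·L = 1 × 7.43 = 7.430 m
P_cr = π²EI / L_e² = π² × 201×10⁹ × 1.090×10^-7 / 7.430² = 3.916×10^3 N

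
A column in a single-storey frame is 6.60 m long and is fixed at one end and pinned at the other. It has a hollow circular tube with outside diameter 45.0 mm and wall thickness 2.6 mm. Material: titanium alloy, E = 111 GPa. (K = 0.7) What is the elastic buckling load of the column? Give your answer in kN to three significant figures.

P_cr ≈ 4.01 kN

Inner diameter d_i = 45.0 − 2×2.6 = 39.80 mm
I = π(d_o⁴ − d_i⁴)/64 = π(45.0⁴ − 39.80⁴)/64 = 7.812×10^4 mm⁴
I = 7.812×10^4 mm⁴ = 7.812×10^-8 m⁴
Effective length L_e = K·L = 0.7 × 6.60 = 4.620 m
P_cr = π²EI / L_e² = π² × 111×10⁹ × 7.812×10^-8 / 4.620² = 4.010×10^3 N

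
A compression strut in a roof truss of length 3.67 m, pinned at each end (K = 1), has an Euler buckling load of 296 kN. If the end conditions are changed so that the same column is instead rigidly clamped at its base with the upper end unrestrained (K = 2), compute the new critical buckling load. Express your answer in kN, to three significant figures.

P_cr ∝ 1/K², so P_cr,new = P_cr,old × (K_old/K_new)² = 296 × (1/2)²
= 296 × 0.2500 = 74.0 kN

P_cr ≈ 74.0 kN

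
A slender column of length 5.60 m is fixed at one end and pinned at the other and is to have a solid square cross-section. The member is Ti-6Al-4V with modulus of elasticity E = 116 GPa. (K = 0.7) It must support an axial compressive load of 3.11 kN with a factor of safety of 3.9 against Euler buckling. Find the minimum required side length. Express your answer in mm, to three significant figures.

a ≈ 37.4 mm

Required P_cr = n·P = 3.9 × 3.11 = 12.13 kN
L_e = K·L = 0.7 × 5.60 = 3.920 m
Required I = P_cr·L_e²/(π²E) = 1.213×10^4 × 3.920² / (π² × 1.16×10^11) = 1.628×10^-7 m⁴
I_req = 1.628×10^5 mm⁴
Solid square: I = a⁴/12  ⇒  a = (12I)^(1/4) = (12×1.628×10^5)^(1/4) = 37.4 mm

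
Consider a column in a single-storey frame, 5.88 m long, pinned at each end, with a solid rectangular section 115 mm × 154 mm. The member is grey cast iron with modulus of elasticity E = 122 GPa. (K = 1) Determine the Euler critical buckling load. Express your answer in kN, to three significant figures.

P_cr ≈ 680 kN

Buckling occurs about the weak axis: I_min = h·b³/12 with b = 115 mm (the shorter side).
I_min = 154×115³/12 = 1.952×10^7 mm⁴
I = 1.952×10^7 mm⁴ = 1.952×10^-5 m⁴
Effective length L_e = K·L = 1 × 5.88 = 5.880 m
P_cr = π²EI / L_e² = π² × 122×10⁹ × 1.952×10^-5 / 5.880² = 6.797×10^5 N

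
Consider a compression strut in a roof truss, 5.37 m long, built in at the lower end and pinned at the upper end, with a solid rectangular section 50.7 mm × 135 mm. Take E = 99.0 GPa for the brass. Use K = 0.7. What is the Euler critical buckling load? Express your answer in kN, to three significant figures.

Buckling occurs about the weak axis: I_min = h·b³/12 with b = 50.7 mm (the shorter side).
I_min = 135×50.7³/12 = 1.466×10^6 mm⁴
I = 1.466×10^6 mm⁴ = 1.466×10^-6 m⁴
Effective length L_e = K·L = 0.7 × 5.37 = 3.759 m
P_cr = π²EI / L_e² = π² × 99.0×10⁹ × 1.466×10^-6 / 3.759² = 1.014×10^5 N

P_cr ≈ 101 kN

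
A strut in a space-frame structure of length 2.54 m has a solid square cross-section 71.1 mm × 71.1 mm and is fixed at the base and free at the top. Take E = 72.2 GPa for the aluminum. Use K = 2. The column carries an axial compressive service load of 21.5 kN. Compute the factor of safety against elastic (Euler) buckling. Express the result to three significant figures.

I = a⁴/12 = 71.1⁴/12 = 2.130×10^6 mm⁴
I = 2.130×10^6 mm⁴ = 2.130×10^-6 m⁴
Effective length L_e = K·L = 2 × 2.54 = 5.080 m
P_cr = π²EI / L_e² = π² × 72.2×10⁹ × 2.130×10^-6 / 5.080² = 5.880×10^4 N
Factor of safety n = P_cr / P = 58.804 / 21.5 = 2.74

n ≈ 2.74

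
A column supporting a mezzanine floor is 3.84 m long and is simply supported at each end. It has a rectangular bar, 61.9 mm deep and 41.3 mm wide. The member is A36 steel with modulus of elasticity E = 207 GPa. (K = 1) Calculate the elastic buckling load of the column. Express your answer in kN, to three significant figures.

P_cr ≈ 50.3 kN

Buckling occurs about the weak axis: I_min = h·b³/12 with b = 41.3 mm (the shorter side).
I_min = 61.9×41.3³/12 = 3.634×10^5 mm⁴
I = 3.634×10^5 mm⁴ = 3.634×10^-7 m⁴
Effective length L_e = K·L = 1 × 3.84 = 3.840 m
P_cr = π²EI / L_e² = π² × 207×10⁹ × 3.634×10^-7 / 3.840² = 5.035×10^4 N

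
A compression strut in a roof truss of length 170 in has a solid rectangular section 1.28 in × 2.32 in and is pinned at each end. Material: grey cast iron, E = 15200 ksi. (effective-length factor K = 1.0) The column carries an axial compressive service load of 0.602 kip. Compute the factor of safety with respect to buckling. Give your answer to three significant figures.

Buckling occurs about the weak axis: I_min = h·b³/12 with b = 1.28 in (the shorter side).
I_min = 2.32×1.28³/12 = 0.4054 in⁴
Effective length L_e = K·L = 1 × 170 = 170.0 in
P_cr = π²EI / L_e² = π² × 15200×10³ × 0.4054 / 170.0² = 2.105×10^3 lb
Factor of safety n = P_cr / P = 2.1047 / 0.602 = 3.50

n ≈ 3.50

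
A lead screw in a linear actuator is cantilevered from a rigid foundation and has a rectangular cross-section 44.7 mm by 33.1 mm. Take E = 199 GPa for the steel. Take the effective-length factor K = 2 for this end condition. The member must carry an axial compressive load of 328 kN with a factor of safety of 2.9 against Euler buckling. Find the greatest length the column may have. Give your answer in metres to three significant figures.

L_max ≈ 0.264 m

Buckling occurs about the weak axis: I_min = h·b³/12 with b = 33.1 mm (the shorter side).
I_min = 44.7×33.1³/12 = 1.351×10^5 mm⁴
I = 1.351×10^-7 m⁴
Required critical load P_cr = n·P = 2.9 × 328 = 951.2 kN = 9.512×10^5 N
From P_cr = π²EI/(K·L)²:  L = (1/K)·√(π²EI/P_cr) = (1/2)·√(π²×1.99×10^11×1.351×10^-7/9.512×10^5)
L = 0.264 m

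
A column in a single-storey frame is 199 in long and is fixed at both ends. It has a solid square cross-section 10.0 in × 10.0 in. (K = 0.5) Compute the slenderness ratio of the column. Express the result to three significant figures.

λ ≈ 34.5

For a square r = a/√12 = 10.0/√12 = 2.887 in
L_e = K·L = 0.5 × 199 = 99.50 in
λ = L_e / r_min = 99.500 / 2.887 = 34.5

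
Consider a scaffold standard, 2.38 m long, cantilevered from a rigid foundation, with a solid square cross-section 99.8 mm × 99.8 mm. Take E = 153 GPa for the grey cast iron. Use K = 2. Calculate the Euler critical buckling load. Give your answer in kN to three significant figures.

I = a⁴/12 = 99.8⁴/12 = 8.267×10^6 mm⁴
I = 8.267×10^6 mm⁴ = 8.267×10^-6 m⁴
Effective length L_e = K·L = 2 × 2.38 = 4.760 m
P_cr = π²EI / L_e² = π² × 153×10⁹ × 8.267×10^-6 / 4.760² = 5.510×10^5 N

P_cr ≈ 551 kN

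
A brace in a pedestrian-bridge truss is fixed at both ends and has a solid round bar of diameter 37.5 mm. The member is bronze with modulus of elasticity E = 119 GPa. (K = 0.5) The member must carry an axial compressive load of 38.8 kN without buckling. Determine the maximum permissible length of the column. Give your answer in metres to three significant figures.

L_max ≈ 3.43 m

I = πd⁴/64 = π×37.5⁴/64 = 9.707×10^4 mm⁴
I = 9.707×10^-8 m⁴
At the buckling limit P_cr = P = 3.880×10^4 N
From P_cr = π²EI/(K·L)²:  L = (1/K)·√(π²EI/P_cr) = (1/0.5)·√(π²×1.19×10^11×9.707×10^-8/3.880×10^4)
L = 3.43 m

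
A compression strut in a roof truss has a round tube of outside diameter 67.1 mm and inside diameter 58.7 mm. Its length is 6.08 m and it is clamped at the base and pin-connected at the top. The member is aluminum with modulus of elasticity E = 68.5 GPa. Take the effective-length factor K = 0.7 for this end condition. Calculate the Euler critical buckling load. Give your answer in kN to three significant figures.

d_o = 67.1 mm, d_i = 58.7 mm
I = π(d_o⁴ − d_i⁴)/64 = π(67.1⁴ − 58.70⁴)/64 = 4.123×10^5 mm⁴
I = 4.123×10^5 mm⁴ = 4.123×10^-7 m⁴
Effective length L_e = K·L = 0.7 × 6.08 = 4.256 m
P_cr = π²EI / L_e² = π² × 68.5×10⁹ × 4.123×10^-7 / 4.256² = 1.539×10^4 N

P_cr ≈ 15.4 kN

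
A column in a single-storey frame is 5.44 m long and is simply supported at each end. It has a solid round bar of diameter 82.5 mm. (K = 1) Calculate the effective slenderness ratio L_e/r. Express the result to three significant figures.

I = πd⁴/64 = π×82.5⁴/64 = 2.274×10^6 mm⁴
A = 5.346×10^3 mm²;  r_min = √(I/A) = √(2.274×10^6/5.346×10^3) = 20.62 mm
L_e = K·L = 1 × 5.44 m = 5.440 m = 5440.0 mm
λ = L_e / r_min = 5440.0 / 20.62 = 264

λ ≈ 264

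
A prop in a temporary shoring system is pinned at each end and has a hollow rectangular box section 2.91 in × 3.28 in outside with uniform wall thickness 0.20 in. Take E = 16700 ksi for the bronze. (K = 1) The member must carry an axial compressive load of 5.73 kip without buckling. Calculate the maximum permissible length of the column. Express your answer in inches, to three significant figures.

Inner dimensions: h_i = 3.28 − 2×0.20 = 2.880 in, b_i = 2.91 − 2×0.20 = 2.510 in
Weak-axis I_min = (h_o·b_o³ − h_i·b_i³)/12 with b_o = 2.91, b_i = 2.510 in (shorter outer/inner sides).
I_min = (3.28×2.91³ − 2.880×2.510³)/12 = 2.940 in⁴
At the buckling limit P_cr = P = 5.730×10^3 lb
From P_cr = π²EI/(K·L)²:  L = (1/K)·√(π²EI/P_cr) = (1/1)·√(π²×1.67×10^7×2.940/5.730×10^3)
L = 291 in

L_max ≈ 291 in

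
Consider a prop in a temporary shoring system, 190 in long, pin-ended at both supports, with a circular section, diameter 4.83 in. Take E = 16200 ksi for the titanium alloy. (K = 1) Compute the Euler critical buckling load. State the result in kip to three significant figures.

P_cr ≈ 118 kip

I = πd⁴/64 = π×4.83⁴/64 = 26.72 in⁴
Effective length L_e = K·L = 1 × 190 = 190.0 in
P_cr = π²EI / L_e² = π² × 16200×10³ × 26.72 / 190.0² = 1.183×10^5 lb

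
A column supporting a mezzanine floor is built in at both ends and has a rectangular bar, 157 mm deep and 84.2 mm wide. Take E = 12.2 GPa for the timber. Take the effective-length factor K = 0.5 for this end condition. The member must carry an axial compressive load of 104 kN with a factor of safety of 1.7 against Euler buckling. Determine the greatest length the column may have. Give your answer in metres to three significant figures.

Buckling occurs about the weak axis: I_min = h·b³/12 with b = 84.2 mm (the shorter side).
I_min = 157×84.2³/12 = 7.810×10^6 mm⁴
I = 7.810×10^-6 m⁴
Required critical load P_cr = n·P = 1.7 × 104 = 176.8 kN = 1.768×10^5 N
From P_cr = π²EI/(K·L)²:  L = (1/K)·√(π²EI/P_cr) = (1/0.5)·√(π²×1.22×10^10×7.810×10^-6/1.768×10^5)
L = 4.61 m

L_max ≈ 4.61 m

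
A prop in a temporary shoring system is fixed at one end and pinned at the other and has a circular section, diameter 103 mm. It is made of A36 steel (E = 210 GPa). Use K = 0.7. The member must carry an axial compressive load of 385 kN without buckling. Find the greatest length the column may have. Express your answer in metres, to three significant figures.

I = πd⁴/64 = π×103⁴/64 = 5.525×10^6 mm⁴
I = 5.525×10^-6 m⁴
At the buckling limit P_cr = P = 3.850×10^5 N
From P_cr = π²EI/(K·L)²:  L = (1/K)·√(π²EI/P_cr) = (1/0.7)·√(π²×2.10×10^11×5.525×10^-6/3.850×10^5)
L = 7.79 m

L_max ≈ 7.79 m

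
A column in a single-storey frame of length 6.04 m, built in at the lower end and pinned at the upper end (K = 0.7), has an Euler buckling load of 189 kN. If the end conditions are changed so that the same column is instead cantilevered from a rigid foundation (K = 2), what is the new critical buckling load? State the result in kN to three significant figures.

P_cr ≈ 23.2 kN

P_cr ∝ 1/K², so P_cr,new = P_cr,old × (K_old/K_new)² = 189 × (0.7/2)²
= 189 × 0.1225 = 23.2 kN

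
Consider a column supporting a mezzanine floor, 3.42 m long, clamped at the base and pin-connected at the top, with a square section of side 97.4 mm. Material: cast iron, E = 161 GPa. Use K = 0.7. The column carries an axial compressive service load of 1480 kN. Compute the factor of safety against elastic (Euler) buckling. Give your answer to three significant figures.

n ≈ 1.40

I = a⁴/12 = 97.4⁴/12 = 7.500×10^6 mm⁴
I = 7.500×10^6 mm⁴ = 7.500×10^-6 m⁴
Effective length L_e = K·L = 0.7 × 3.42 = 2.394 m
P_cr = π²EI / L_e² = π² × 161×10⁹ × 7.500×10^-6 / 2.394² = 2.079×10^6 N
Factor of safety n = P_cr / P = 2079.4 / 1480 = 1.40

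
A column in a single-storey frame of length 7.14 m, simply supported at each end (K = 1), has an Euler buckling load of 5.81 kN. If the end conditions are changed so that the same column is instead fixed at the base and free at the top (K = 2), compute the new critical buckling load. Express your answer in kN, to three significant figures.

P_cr ≈ 1.45 kN

P_cr ∝ 1/K², so P_cr,new = P_cr,old × (K_old/K_new)² = 5.81 × (1/2)²
= 5.81 × 0.2500 = 1.45 kN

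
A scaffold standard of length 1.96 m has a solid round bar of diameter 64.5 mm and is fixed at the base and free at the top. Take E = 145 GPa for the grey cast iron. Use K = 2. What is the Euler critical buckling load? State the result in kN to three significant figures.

P_cr ≈ 79.1 kN

I = πd⁴/64 = π×64.5⁴/64 = 8.496×10^5 mm⁴
I = 8.496×10^5 mm⁴ = 8.496×10^-7 m⁴
Effective length L_e = K·L = 2 × 1.96 = 3.920 m
P_cr = π²EI / L_e² = π² × 145×10⁹ × 8.496×10^-7 / 3.920² = 7.912×10^4 N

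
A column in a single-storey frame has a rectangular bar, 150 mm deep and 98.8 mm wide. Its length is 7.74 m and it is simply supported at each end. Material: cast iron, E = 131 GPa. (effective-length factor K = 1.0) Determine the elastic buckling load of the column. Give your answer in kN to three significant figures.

P_cr ≈ 260 kN

Buckling occurs about the weak axis: I_min = h·b³/12 with b = 98.8 mm (the shorter side).
I_min = 150×98.8³/12 = 1.206×10^7 mm⁴
I = 1.206×10^7 mm⁴ = 1.206×10^-5 m⁴
Effective length L_e = K·L = 1 × 7.74 = 7.740 m
P_cr = π²EI / L_e² = π² × 131×10⁹ × 1.206×10^-5 / 7.740² = 2.602×10^5 N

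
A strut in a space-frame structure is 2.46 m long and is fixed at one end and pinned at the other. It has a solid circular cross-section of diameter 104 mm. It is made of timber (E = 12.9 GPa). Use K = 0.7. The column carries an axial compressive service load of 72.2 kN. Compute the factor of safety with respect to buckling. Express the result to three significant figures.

n ≈ 3.41

I = πd⁴/64 = π×104⁴/64 = 5.743×10^6 mm⁴
I = 5.743×10^6 mm⁴ = 5.743×10^-6 m⁴
Effective length L_e = K·L = 0.7 × 2.46 = 1.722 m
P_cr = π²EI / L_e² = π² × 12.9×10⁹ × 5.743×10^-6 / 1.722² = 2.466×10^5 N
Factor of safety n = P_cr / P = 246.56 / 72.2 = 3.41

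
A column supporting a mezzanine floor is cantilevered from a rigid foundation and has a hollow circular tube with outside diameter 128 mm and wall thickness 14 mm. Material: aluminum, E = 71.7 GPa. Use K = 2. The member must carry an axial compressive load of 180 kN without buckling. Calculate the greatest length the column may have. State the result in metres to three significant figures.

L_max ≈ 2.85 m

Inner diameter d_i = 128 − 2×14 = 100.0 mm
I = π(d_o⁴ − d_i⁴)/64 = π(128⁴ − 100.0⁴)/64 = 8.268×10^6 mm⁴
I = 8.268×10^-6 m⁴
At the buckling limit P_cr = P = 1.800×10^5 N
From P_cr = π²EI/(K·L)²:  L = (1/K)·√(π²EI/P_cr) = (1/2)·√(π²×7.17×10^10×8.268×10^-6/1.800×10^5)
L = 2.85 m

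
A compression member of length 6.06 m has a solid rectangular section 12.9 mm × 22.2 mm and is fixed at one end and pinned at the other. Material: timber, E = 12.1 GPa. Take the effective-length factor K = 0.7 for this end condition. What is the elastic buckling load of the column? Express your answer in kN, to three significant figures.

P_cr ≈ 0.0264 kN

Buckling occurs about the weak axis: I_min = h·b³/12 with b = 12.9 mm (the shorter side).
I_min = 22.2×12.9³/12 = 3.971×10^3 mm⁴
I = 3.971×10^3 mm⁴ = 3.971×10^-9 m⁴
Effective length L_e = K·L = 0.7 × 6.06 = 4.242 m
P_cr = π²EI / L_e² = π² × 12.1×10⁹ × 3.971×10^-9 / 4.242² = 26.36 N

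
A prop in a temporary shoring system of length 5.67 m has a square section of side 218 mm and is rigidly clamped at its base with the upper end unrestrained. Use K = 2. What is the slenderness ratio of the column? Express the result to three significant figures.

λ ≈ 180

I = a⁴/12 = 218⁴/12 = 1.882×10^8 mm⁴
A = 4.752×10^4 mm²;  r_min = √(I/A) = √(1.882×10^8/4.752×10^4) = 62.93 mm
L_e = K·L = 2 × 5.67 m = 11.34 m = 11340 mm
λ = L_e / r_min = 11340 / 62.93 = 180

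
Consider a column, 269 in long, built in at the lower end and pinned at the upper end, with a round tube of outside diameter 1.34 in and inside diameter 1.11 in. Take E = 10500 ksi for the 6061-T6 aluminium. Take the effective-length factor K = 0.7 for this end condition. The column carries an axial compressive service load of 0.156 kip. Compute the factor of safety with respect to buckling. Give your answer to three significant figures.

n ≈ 1.57

d_o = 1.34 in, d_i = 1.11 in
I = π(d_o⁴ − d_i⁴)/64 = π(1.34⁴ − 1.110⁴)/64 = 8.375×10^-2 in⁴
Effective length L_e = K·L = 0.7 × 269 = 188.3 in
P_cr = π²EI / L_e² = π² × 10500×10³ × 8.375×10^-2 / 188.3² = 244.8 lb
Factor of safety n = P_cr / P = 0.24477 / 0.156 = 1.57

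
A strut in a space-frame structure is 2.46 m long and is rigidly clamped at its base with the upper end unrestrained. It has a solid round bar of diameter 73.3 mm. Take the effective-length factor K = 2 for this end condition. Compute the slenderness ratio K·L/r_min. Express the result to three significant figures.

λ ≈ 268

For a solid circle r = d/4 = 73.3/4 = 18.32 mm
L_e = K·L = 2 × 2.46 m = 4.920 m = 4920.0 mm
λ = L_e / r_min = 4920.0 / 18.32 = 268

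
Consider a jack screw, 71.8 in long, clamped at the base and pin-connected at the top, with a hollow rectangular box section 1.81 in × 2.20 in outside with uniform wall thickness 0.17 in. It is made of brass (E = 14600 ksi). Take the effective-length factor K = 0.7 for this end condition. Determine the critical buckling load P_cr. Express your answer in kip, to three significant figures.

P_cr ≈ 33.9 kip

Inner dimensions: h_i = 2.20 − 2×0.17 = 1.860 in, b_i = 1.81 − 2×0.17 = 1.470 in
Weak-axis I_min = (h_o·b_o³ − h_i·b_i³)/12 with b_o = 1.81, b_i = 1.470 in (shorter outer/inner sides).
I_min = (2.20×1.81³ − 1.860×1.470³)/12 = 0.5948 in⁴
Effective length L_e = K·L = 0.7 × 71.8 = 50.26 in
P_cr = π²EI / L_e² = π² × 14600×10³ × 0.5948 / 50.26² = 3.393×10^4 lb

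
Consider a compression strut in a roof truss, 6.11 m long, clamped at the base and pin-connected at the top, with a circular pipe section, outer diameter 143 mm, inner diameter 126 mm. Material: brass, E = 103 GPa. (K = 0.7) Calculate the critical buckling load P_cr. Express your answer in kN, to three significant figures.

d_o = 143 mm, d_i = 126 mm
I = π(d_o⁴ − d_i⁴)/64 = π(143⁴ − 126.0⁴)/64 = 8.154×10^6 mm⁴
I = 8.154×10^6 mm⁴ = 8.154×10^-6 m⁴
Effective length L_e = K·L = 0.7 × 6.11 = 4.277 m
P_cr = π²EI / L_e² = π² × 103×10⁹ × 8.154×10^-6 / 4.277² = 4.531×10^5 N

P_cr ≈ 453 kN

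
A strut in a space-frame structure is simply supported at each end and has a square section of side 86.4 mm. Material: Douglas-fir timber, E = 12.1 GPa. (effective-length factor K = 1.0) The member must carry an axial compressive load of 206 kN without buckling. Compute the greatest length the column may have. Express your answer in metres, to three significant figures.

I = a⁴/12 = 86.4⁴/12 = 4.644×10^6 mm⁴
I = 4.644×10^-6 m⁴
At the buckling limit P_cr = P = 2.060×10^5 N
From P_cr = π²EI/(K·L)²:  L = (1/K)·√(π²EI/P_cr) = (1/1)·√(π²×1.21×10^10×4.644×10^-6/2.060×10^5)
L = 1.64 m

L_max ≈ 1.64 m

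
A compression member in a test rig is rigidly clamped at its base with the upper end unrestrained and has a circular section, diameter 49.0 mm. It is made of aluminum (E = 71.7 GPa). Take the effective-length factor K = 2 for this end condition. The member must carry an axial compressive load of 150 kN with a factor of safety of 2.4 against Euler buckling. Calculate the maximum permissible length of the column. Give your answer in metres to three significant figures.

I = πd⁴/64 = π×49.0⁴/64 = 2.830×10^5 mm⁴
I = 2.830×10^-7 m⁴
Required critical load P_cr = n·P = 2.4 × 150 = 360.0 kN = 3.600×10^5 N
From P_cr = π²EI/(K·L)²:  L = (1/K)·√(π²EI/P_cr) = (1/2)·√(π²×7.17×10^10×2.830×10^-7/3.600×10^5)
L = 0.373 m

L_max ≈ 0.373 m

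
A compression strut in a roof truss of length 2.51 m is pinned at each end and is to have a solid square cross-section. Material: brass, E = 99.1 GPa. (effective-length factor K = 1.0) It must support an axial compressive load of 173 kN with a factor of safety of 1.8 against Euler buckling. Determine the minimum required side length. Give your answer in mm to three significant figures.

a ≈ 70.0 mm

Required P_cr = n·P = 1.8 × 173 = 311.4 kN
L_e = K·L = 1 × 2.51 = 2.510 m
Required I = P_cr·L_e²/(π²E) = 3.114×10^5 × 2.510² / (π² × 9.91×10^10) = 2.006×10^-6 m⁴
I_req = 2.006×10^6 mm⁴
Solid square: I = a⁴/12  ⇒  a = (12I)^(1/4) = (12×2.006×10^6)^(1/4) = 70.0 mm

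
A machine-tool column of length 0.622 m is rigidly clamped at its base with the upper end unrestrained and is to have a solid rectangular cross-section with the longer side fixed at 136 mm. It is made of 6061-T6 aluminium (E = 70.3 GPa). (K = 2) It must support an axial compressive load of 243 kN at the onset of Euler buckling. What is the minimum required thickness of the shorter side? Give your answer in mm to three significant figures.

L_e = K·L = 2 × 0.622 = 1.244 m
Required I = P_cr·L_e²/(π²E) = 2.430×10^5 × 1.244² / (π² × 7.03×10^10) = 5.420×10^-7 m⁴
I_req = 5.420×10^5 mm⁴
Rectangle, weak axis: I_min = h·b³/12 with h = 136 mm fixed  ⇒  b = (12I/h)^(1/3) = 36.3 mm

b ≈ 36.3 mm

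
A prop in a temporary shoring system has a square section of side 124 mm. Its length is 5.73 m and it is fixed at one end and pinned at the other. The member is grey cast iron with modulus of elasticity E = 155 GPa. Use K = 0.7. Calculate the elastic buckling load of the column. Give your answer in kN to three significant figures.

P_cr ≈ 1870 kN

I = a⁴/12 = 124⁴/12 = 1.970×10^7 mm⁴
I = 1.970×10^7 mm⁴ = 1.970×10^-5 m⁴
Effective length L_e = K·L = 0.7 × 5.73 = 4.011 m
P_cr = π²EI / L_e² = π² × 155×10⁹ × 1.970×10^-5 / 4.011² = 1.873×10^6 N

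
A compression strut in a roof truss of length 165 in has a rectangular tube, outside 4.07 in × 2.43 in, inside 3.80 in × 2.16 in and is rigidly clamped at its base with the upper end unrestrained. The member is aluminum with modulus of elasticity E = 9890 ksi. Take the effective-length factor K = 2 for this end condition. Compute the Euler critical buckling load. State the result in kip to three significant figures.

P_cr ≈ 1.50 kip

Weak-axis I_min = (h_o·b_o³ − h_i·b_i³)/12 with b_o = 2.43, b_i = 2.160 in (shorter outer/inner sides).
I_min = (4.07×2.43³ − 3.800×2.160³)/12 = 1.675 in⁴
Effective length L_e = K·L = 2 × 165 = 330.0 in
P_cr = π²EI / L_e² = π² × 9890×10³ × 1.675 / 330.0² = 1.502×10^3 lb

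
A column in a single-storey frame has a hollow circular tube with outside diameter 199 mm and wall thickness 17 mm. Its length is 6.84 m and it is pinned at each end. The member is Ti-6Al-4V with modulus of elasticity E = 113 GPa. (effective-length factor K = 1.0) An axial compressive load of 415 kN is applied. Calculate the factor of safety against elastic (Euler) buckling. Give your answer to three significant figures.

Inner diameter d_i = 199 − 2×17 = 165.0 mm
I = π(d_o⁴ − d_i⁴)/64 = π(199⁴ − 165.0⁴)/64 = 4.060×10^7 mm⁴
I = 4.060×10^7 mm⁴ = 4.060×10^-5 m⁴
Effective length L_e = K·L = 1 × 6.84 = 6.840 m
P_cr = π²EI / L_e² = π² × 113×10⁹ × 4.060×10^-5 / 6.840² = 9.677×10^5 N
Factor of safety n = P_cr / P = 967.75 / 415 = 2.33

n ≈ 2.33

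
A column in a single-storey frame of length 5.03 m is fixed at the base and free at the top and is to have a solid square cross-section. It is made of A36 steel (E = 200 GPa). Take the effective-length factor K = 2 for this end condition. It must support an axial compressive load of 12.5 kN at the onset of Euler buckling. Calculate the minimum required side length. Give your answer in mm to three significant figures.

L_e = K·L = 2 × 5.03 = 10.06 m
Required I = P_cr·L_e²/(π²E) = 1.250×10^4 × 10.06² / (π² × 2.00×10^11) = 6.409×10^-7 m⁴
I_req = 6.409×10^5 mm⁴
Solid square: I = a⁴/12  ⇒  a = (12I)^(1/4) = (12×6.409×10^5)^(1/4) = 52.7 mm

a ≈ 52.7 mm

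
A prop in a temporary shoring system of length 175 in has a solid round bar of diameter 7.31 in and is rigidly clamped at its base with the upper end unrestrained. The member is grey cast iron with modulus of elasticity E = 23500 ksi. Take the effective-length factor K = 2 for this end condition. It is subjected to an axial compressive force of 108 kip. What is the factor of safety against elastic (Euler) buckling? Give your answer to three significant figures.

n ≈ 2.46

I = πd⁴/64 = π×7.31⁴/64 = 140.2 in⁴
Effective length L_e = K·L = 2 × 175 = 350.0 in
P_cr = π²EI / L_e² = π² × 23500×10³ × 140.2 / 350.0² = 2.654×10^5 lb
Factor of safety n = P_cr / P = 265.38 / 108 = 2.46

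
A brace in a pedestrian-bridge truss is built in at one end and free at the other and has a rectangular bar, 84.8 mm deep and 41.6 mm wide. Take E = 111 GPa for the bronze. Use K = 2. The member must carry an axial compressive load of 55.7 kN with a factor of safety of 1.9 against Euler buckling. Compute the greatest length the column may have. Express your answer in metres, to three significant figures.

L_max ≈ 1.15 m

Buckling occurs about the weak axis: I_min = h·b³/12 with b = 41.6 mm (the shorter side).
I_min = 84.8×41.6³/12 = 5.087×10^5 mm⁴
I = 5.087×10^-7 m⁴
Required critical load P_cr = n·P = 1.9 × 55.7 = 105.8 kN = 1.058×10^5 N
From P_cr = π²EI/(K·L)²:  L = (1/K)·√(π²EI/P_cr) = (1/2)·√(π²×1.11×10^11×5.087×10^-7/1.058×10^5)
L = 1.15 m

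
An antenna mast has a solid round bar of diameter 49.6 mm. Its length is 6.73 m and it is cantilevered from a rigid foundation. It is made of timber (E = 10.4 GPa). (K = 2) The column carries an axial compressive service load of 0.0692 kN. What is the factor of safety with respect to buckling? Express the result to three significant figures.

n ≈ 2.43

I = πd⁴/64 = π×49.6⁴/64 = 2.971×10^5 mm⁴
I = 2.971×10^5 mm⁴ = 2.971×10^-7 m⁴
Effective length L_e = K·L = 2 × 6.73 = 13.46 m
P_cr = π²EI / L_e² = π² × 10.4×10⁹ × 2.971×10^-7 / 13.46² = 168.3 N
Factor of safety n = P_cr / P = 0.16832 / 0.0692 = 2.43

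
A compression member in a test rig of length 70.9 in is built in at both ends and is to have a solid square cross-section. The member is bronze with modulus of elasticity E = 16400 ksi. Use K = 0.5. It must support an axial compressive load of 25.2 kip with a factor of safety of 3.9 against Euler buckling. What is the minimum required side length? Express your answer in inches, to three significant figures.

a ≈ 1.74 in

Required P_cr = n·P = 3.9 × 25.2 = 98.28 kip
L_e = K·L = 0.5 × 70.9 = 35.45 in
Required I = P_cr·L_e²/(π²E) = 9.828×10^4 × 35.45² / (π² × 1.64×10^7) = 0.7631 in⁴
Solid square: I = a⁴/12  ⇒  a = (12I)^(1/4) = (12×0.7631)^(1/4) = 1.74 in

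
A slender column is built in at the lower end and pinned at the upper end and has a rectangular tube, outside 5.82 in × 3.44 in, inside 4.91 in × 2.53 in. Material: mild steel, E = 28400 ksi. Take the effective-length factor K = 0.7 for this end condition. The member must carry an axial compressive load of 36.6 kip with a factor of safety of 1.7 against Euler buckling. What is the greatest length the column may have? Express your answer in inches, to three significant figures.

L_max ≈ 347 in

Weak-axis I_min = (h_o·b_o³ − h_i·b_i³)/12 with b_o = 3.44, b_i = 2.530 in (shorter outer/inner sides).
I_min = (5.82×3.44³ − 4.910×2.530³)/12 = 13.12 in⁴
Required critical load P_cr = n·P = 1.7 × 36.6 = 62.22 kip = 6.222×10^4 lb
From P_cr = π²EI/(K·L)²:  L = (1/K)·√(π²EI/P_cr) = (1/0.7)·√(π²×2.84×10^7×13.12/6.222×10^4)
L = 347 in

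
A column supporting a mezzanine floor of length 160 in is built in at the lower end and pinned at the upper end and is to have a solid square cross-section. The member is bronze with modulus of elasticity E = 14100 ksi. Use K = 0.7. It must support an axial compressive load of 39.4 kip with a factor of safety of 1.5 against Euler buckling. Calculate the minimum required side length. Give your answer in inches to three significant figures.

a ≈ 2.83 in

Required P_cr = n·P = 1.5 × 39.4 = 59.10 kip
L_e = K·L = 0.7 × 160 = 112.0 in
Required I = P_cr·L_e²/(π²E) = 5.910×10^4 × 112.0² / (π² × 1.41×10^7) = 5.327 in⁴
Solid square: I = a⁴/12  ⇒  a = (12I)^(1/4) = (12×5.327)^(1/4) = 2.83 in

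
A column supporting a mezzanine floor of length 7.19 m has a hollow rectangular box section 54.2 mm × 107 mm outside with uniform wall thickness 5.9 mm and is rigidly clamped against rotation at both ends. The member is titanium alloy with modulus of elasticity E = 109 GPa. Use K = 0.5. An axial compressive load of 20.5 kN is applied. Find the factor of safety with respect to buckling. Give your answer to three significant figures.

Inner dimensions: h_i = 107 − 2×5.9 = 95.20 mm, b_i = 54.2 − 2×5.9 = 42.40 mm
Weak-axis I_min = (h_o·b_o³ − h_i·b_i³)/12 with b_o = 54.2, b_i = 42.40 mm (shorter outer/inner sides).
I_min = (107×54.2³ − 95.20×42.40³)/12 = 8.150×10^5 mm⁴
I = 8.150×10^5 mm⁴ = 8.150×10^-7 m⁴
Effective length L_e = K·L = 0.5 × 7.19 = 3.595 m
P_cr = π²EI / L_e² = π² × 109×10⁹ × 8.150×10^-7 / 3.595² = 6.784×10^4 N
Factor of safety n = P_cr / P = 67.840 / 20.5 = 3.31

n ≈ 3.31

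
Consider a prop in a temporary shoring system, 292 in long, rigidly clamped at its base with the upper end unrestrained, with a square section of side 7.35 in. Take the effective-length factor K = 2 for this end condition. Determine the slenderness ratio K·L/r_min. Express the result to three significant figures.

λ ≈ 275

For a square r = a/√12 = 7.35/√12 = 2.122 in
L_e = K·L = 2 × 292 = 584.0 in
λ = L_e / r_min = 584.00 / 2.122 = 275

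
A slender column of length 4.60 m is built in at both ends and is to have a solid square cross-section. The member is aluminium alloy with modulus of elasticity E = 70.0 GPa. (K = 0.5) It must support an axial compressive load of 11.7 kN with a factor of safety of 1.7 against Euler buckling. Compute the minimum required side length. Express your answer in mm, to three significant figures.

a ≈ 36.8 mm

Required P_cr = n·P = 1.7 × 11.7 = 19.89 kN
L_e = K·L = 0.5 × 4.60 = 2.300 m
Required I = P_cr·L_e²/(π²E) = 1.989×10^4 × 2.300² / (π² × 7.00×10^10) = 1.523×10^-7 m⁴
I_req = 1.523×10^5 mm⁴
Solid square: I = a⁴/12  ⇒  a = (12I)^(1/4) = (12×1.523×10^5)^(1/4) = 36.8 mm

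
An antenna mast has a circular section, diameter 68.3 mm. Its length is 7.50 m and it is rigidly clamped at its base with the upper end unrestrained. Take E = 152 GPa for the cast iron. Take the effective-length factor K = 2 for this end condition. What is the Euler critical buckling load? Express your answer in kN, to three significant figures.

I = πd⁴/64 = π×68.3⁴/64 = 1.068×10^6 mm⁴
I = 1.068×10^6 mm⁴ = 1.068×10^-6 m⁴
Effective length L_e = K·L = 2 × 7.50 = 15.00 m
P_cr = π²EI / L_e² = π² × 152×10⁹ × 1.068×10^-6 / 15.00² = 7.122×10^3 N

P_cr ≈ 7.12 kN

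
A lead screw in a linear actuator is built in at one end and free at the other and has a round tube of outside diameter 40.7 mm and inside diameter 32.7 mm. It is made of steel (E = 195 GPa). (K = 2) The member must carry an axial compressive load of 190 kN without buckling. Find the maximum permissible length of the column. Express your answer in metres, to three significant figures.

L_max ≈ 0.446 m

d_o = 40.7 mm, d_i = 32.7 mm
I = π(d_o⁴ − d_i⁴)/64 = π(40.7⁴ − 32.70⁴)/64 = 7.857×10^4 mm⁴
I = 7.857×10^-8 m⁴
At the buckling limit P_cr = P = 1.900×10^5 N
From P_cr = π²EI/(K·L)²:  L = (1/K)·√(π²EI/P_cr) = (1/2)·√(π²×1.95×10^11×7.857×10^-8/1.900×10^5)
L = 0.446 m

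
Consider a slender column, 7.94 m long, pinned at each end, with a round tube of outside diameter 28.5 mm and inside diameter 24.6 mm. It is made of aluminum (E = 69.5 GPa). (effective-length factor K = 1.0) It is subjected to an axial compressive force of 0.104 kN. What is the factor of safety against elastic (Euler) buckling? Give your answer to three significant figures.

d_o = 28.5 mm, d_i = 24.6 mm
I = π(d_o⁴ − d_i⁴)/64 = π(28.5⁴ − 24.60⁴)/64 = 1.441×10^4 mm⁴
I = 1.441×10^4 mm⁴ = 1.441×10^-8 m⁴
Effective length L_e = K·L = 1 × 7.94 = 7.940 m
P_cr = π²EI / L_e² = π² × 69.5×10⁹ × 1.441×10^-8 / 7.940² = 156.8 N
Factor of safety n = P_cr / P = 0.15677 / 0.104 = 1.51

n ≈ 1.51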